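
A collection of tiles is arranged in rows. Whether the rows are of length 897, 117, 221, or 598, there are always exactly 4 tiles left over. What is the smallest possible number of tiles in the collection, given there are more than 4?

91498

N − 4 must be a common multiple of 897, 117, 221, and 598.
897 = 3 × 13 × 23
117 = 3^2 × 13
221 = 13 × 17
598 = 2 × 13 × 23
LCM(897, 117, 221, 598) = 2 × 3^2 × 13 × 17 × 23 = 91494.
Smallest N > 4 is LCM + 4 = 91494 + 4 = 91498.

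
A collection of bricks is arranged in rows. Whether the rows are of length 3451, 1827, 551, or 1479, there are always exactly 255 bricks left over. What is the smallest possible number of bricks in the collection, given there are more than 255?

590376

N − 255 must be a common multiple of 3451, 1827, 551, and 1479.
3451 = 7 × 17 × 29
1827 = 3^2 × 7 × 29
551 = 19 × 29
1479 = 3 × 17 × 29
LCM(3451, 1827, 551, 1479) = 3^2 × 7 × 17 × 19 × 29 = 590121.
Smallest N > 255 is LCM + 255 = 590121 + 255 = 590376.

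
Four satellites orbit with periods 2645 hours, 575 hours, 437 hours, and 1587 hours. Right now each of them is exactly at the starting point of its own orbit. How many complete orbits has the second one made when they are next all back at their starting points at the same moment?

1311 orbits

They are all back at their starting positions together after one LCM of the periods.
2645 = 5 × 23^2
575 = 5^2 × 23
437 = 19 × 23
1587 = 3 × 23^2
LCM(2645, 575, 437, 1587) = 3 × 5^2 × 19 × 23^2 = 753825.
Orbits for period 575: 753825 / 575 = 1311.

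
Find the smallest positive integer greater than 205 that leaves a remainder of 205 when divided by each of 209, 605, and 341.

356550

N − 205 must be a common multiple of 209, 605, and 341.
209 = 11 × 19
605 = 5 × 11^2
341 = 11 × 31
LCM(209, 605, 341) = 5 × 11^2 × 19 × 31 = 356345.
Smallest N > 205 is LCM + 205 = 356345 + 205 = 356550.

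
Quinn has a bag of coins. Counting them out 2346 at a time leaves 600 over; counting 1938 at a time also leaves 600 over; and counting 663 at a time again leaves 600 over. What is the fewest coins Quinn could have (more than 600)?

N − 600 must be a common multiple of 2346, 1938, and 663.
2346 = 2 × 3 × 17 × 23
1938 = 2 × 3 × 17 × 19
663 = 3 × 13 × 17
LCM(2346, 1938, 663) = 2 × 3 × 13 × 17 × 19 × 23 = 579462.
Smallest N > 600 is LCM + 600 = 579462 + 600 = 580062.

580062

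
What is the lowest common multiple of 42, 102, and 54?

6426

42 = 2 × 3 × 7
102 = 2 × 3 × 17
54 = 2 × 3^3
LCM(42, 102, 54) = 2 × 3^3 × 7 × 17 = 6426.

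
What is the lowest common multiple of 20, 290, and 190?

20 = 2^2 × 5
290 = 2 × 5 × 29
190 = 2 × 5 × 19
LCM(20, 290, 190) = 2^2 × 5 × 19 × 29 = 11020.

11020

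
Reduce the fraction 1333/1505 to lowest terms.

31/35

1333 = 31 × 43
1505 = 5 × 7 × 43
gcd(1333, 1505) = 43.
Divide numerator and denominator by 43: 1333/1505 = 31/35.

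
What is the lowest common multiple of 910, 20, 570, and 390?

103740

910 = 2 × 5 × 7 × 13
20 = 2^2 × 5
570 = 2 × 3 × 5 × 19
390 = 2 × 3 × 5 × 13
LCM(910, 20, 570, 390) = 2^2 × 3 × 5 × 7 × 13 × 19 = 103740.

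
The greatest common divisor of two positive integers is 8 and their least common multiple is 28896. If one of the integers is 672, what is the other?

344

For two integers, gcd × lcm = product, so the other is (8 × 28896) / 672 = 231168 / 672 = 344.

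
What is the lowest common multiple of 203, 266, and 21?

23142

203 = 7 × 29
266 = 2 × 7 × 19
21 = 3 × 7
LCM(203, 266, 21) = 2 × 3 × 7 × 19 × 29 = 23142.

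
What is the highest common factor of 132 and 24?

12

132 = 2^2 × 3 × 11
24 = 2^3 × 3
gcd(132, 24) = 2^2 × 3 = 12.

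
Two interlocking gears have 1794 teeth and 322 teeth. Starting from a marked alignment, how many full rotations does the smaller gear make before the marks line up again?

The first common completion time is the LCM of the periods.
1794 = 2 × 3 × 13 × 23
322 = 2 × 7 × 23
LCM(1794, 322) = 2 × 3 × 7 × 13 × 23 = 12558.
Rotations for period 322: 12558 / 322 = 39.

39 rotations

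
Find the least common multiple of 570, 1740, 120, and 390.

859560

570 = 2 × 3 × 5 × 19
1740 = 2^2 × 3 × 5 × 29
120 = 2^3 × 3 × 5
390 = 2 × 3 × 5 × 13
LCM(570, 1740, 120, 390) = 2^3 × 3 × 5 × 13 × 19 × 29 = 859560.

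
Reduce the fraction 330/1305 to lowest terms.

330 = 2 × 3 × 5 × 11
1305 = 3^2 × 5 × 29
gcd(330, 1305) = 3 × 5 = 15.
Divide numerator and denominator by 15: 330/1305 = 22/87.

22/87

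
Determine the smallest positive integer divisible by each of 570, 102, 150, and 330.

532950

570 = 2 × 3 × 5 × 19
102 = 2 × 3 × 17
150 = 2 × 3 × 5^2
330 = 2 × 3 × 5 × 11
LCM(570, 102, 150, 330) = 2 × 3 × 5^2 × 11 × 17 × 19 = 532950.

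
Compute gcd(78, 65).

13

78 = 2 × 3 × 13
65 = 5 × 13
gcd(78, 65) = 13.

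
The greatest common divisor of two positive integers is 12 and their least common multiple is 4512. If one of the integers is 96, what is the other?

For two integers, gcd × lcm = product, so the other is (12 × 4512) / 96 = 54144 / 96 = 564.

564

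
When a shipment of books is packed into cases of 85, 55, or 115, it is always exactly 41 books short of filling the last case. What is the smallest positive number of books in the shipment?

Being 41 short of a full case of size k means N ≡ −41 (mod k), i.e. N + 41 is a multiple of each size.
85 = 5 × 17
55 = 5 × 11
115 = 5 × 23
LCM(85, 55, 115) = 5 × 11 × 17 × 23 = 21505.
Smallest positive N is 21505 − 41 = 21464.

21464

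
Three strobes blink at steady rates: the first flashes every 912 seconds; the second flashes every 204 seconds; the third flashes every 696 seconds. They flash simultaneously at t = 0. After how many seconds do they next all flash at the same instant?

449616 seconds

They coincide at every common multiple of the periods; the first is the LCM.
912 = 2^4 × 3 × 19
204 = 2^2 × 3 × 17
696 = 2^3 × 3 × 29
LCM(912, 204, 696) = 2^4 × 3 × 17 × 19 × 29 = 449616.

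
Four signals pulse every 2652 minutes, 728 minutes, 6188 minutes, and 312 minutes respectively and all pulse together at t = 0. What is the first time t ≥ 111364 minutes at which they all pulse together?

111384 minutes

Joint pulses occur at multiples of LCM(2652, 728, 6188, 312).
2652 = 2^2 × 3 × 13 × 17
728 = 2^3 × 7 × 13
6188 = 2^2 × 7 × 13 × 17
312 = 2^3 × 3 × 13
LCM(2652, 728, 6188, 312) = 2^3 × 3 × 7 × 13 × 17 = 37128.
Smallest multiple of 37128 that is ≥ 111364: ⌈111364/37128⌉ × 37128 = 3 × 37128 = 111384.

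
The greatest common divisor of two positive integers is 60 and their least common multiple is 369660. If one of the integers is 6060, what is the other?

3660

For two integers, gcd × lcm = product, so the other is (60 × 369660) / 6060 = 22179600 / 6060 = 3660.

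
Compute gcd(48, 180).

12

48 = 2^4 × 3
180 = 2^2 × 3^2 × 5
gcd(48, 180) = 2^2 × 3 = 12.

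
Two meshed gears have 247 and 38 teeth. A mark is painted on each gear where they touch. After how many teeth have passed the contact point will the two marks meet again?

We need the least common multiple of the intervals.
247 = 13 × 19
38 = 2 × 19
LCM(247, 38) = 2 × 13 × 19 = 494.

494 teeth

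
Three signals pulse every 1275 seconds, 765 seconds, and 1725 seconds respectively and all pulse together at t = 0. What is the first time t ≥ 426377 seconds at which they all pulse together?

Joint pulses occur at multiples of LCM(1275, 765, 1725).
1275 = 3 × 5^2 × 17
765 = 3^2 × 5 × 17
1725 = 3 × 5^2 × 23
LCM(1275, 765, 1725) = 3^2 × 5^2 × 17 × 23 = 87975.
Smallest multiple of 87975 that is ≥ 426377: ⌈426377/87975⌉ × 87975 = 5 × 87975 = 439875.

439875 seconds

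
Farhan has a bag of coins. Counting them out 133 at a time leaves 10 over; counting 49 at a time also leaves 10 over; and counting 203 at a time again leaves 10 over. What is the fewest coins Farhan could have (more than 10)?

N − 10 must be a common multiple of 133, 49, and 203.
133 = 7 × 19
49 = 7^2
203 = 7 × 29
LCM(133, 49, 203) = 7^2 × 19 × 29 = 26999.
Smallest N > 10 is LCM + 10 = 26999 + 10 = 27009.

27009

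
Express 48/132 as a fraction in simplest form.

48 = 2^4 × 3
132 = 2^2 × 3 × 11
gcd(48, 132) = 2^2 × 3 = 12.
Divide numerator and denominator by 12: 48/132 = 4/11.

4/11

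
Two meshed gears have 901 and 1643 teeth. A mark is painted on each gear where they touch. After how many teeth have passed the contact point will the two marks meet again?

27931 teeth

We need the least common multiple of the intervals.
901 = 17 × 53
1643 = 31 × 53
LCM(901, 1643) = 17 × 31 × 53 = 27931.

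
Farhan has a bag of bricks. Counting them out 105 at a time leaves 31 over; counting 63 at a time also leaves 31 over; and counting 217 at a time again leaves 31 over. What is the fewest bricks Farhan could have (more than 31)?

N − 31 must be a common multiple of 105, 63, and 217.
105 = 3 × 5 × 7
63 = 3^2 × 7
217 = 7 × 31
LCM(105, 63, 217) = 3^2 × 5 × 7 × 31 = 9765.
Smallest N > 31 is LCM + 31 = 9765 + 31 = 9796.

9796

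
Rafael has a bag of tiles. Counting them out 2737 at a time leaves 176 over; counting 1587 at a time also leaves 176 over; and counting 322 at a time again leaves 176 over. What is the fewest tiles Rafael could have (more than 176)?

377882

N − 176 must be a common multiple of 2737, 1587, and 322.
2737 = 7 × 17 × 23
1587 = 3 × 23^2
322 = 2 × 7 × 23
LCM(2737, 1587, 322) = 2 × 3 × 7 × 17 × 23^2 = 377706.
Smallest N > 176 is LCM + 176 = 377706 + 176 = 377882.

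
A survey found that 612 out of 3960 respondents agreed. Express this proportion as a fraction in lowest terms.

17/110

612 = 2^2 × 3^2 × 17
3960 = 2^3 × 3^2 × 5 × 11
gcd(612, 3960) = 2^2 × 3^2 = 36.
Divide numerator and denominator by 36: 612/3960 = 17/110.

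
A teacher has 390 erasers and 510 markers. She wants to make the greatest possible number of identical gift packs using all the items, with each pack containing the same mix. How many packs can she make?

The pack count must divide each quantity, so the greatest is gcd(390, 510).
390 = 2 × 3 × 5 × 13
510 = 2 × 3 × 5 × 17
gcd(390, 510) = 2 × 3 × 5 = 30.

30 packs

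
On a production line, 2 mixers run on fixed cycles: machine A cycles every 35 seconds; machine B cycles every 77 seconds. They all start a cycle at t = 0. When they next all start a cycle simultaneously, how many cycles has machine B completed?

They are all back at their starting positions together after one LCM of the periods.
35 = 5 × 7
77 = 7 × 11
LCM(35, 77) = 5 × 7 × 11 = 385.
Cycles for period 77: 385 / 77 = 5.

5 cycles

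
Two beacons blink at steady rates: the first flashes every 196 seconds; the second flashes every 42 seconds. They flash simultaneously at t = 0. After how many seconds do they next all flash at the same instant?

The first simultaneous occurrence is after LCM of the individual periods.
196 = 2^2 × 7^2
42 = 2 × 3 × 7
LCM(196, 42) = 2^2 × 3 × 7^2 = 588.

588 seconds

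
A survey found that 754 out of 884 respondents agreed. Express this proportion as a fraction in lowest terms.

29/34

754 = 2 × 13 × 29
884 = 2^2 × 13 × 17
gcd(754, 884) = 2 × 13 = 26.
Divide numerator and denominator by 26: 754/884 = 29/34.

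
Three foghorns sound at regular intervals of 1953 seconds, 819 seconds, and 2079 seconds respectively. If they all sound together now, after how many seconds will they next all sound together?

837837 seconds

The first simultaneous occurrence is after LCM of the individual periods.
1953 = 3^2 × 7 × 31
819 = 3^2 × 7 × 13
2079 = 3^3 × 7 × 11
LCM(1953, 819, 2079) = 3^3 × 7 × 11 × 13 × 31 = 837837.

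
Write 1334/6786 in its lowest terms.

23/117

1334 = 2 × 23 × 29
6786 = 2 × 3^2 × 13 × 29
gcd(1334, 6786) = 2 × 29 = 58.
Divide numerator and denominator by 58: 1334/6786 = 23/117.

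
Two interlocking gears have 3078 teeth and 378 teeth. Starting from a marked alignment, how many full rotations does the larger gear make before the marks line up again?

The first common completion time is the LCM of the periods.
3078 = 2 × 3^4 × 19
378 = 2 × 3^3 × 7
LCM(3078, 378) = 2 × 3^4 × 7 × 19 = 21546.
Rotations for period 3078: 21546 / 3078 = 7.

7 rotations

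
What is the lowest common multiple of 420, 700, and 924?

23100

420 = 2^2 × 3 × 5 × 7
700 = 2^2 × 5^2 × 7
924 = 2^2 × 3 × 7 × 11
LCM(420, 700, 924) = 2^2 × 3 × 5^2 × 7 × 11 = 23100.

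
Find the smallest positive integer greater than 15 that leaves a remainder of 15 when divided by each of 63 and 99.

N − 15 must be a common multiple of 63 and 99.
63 = 3^2 × 7
99 = 3^2 × 11
LCM(63, 99) = 3^2 × 7 × 11 = 693.
Smallest N > 15 is LCM + 15 = 693 + 15 = 708.

708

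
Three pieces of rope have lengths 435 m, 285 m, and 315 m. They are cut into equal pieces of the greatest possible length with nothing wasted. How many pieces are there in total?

Piece length = gcd(435, 285, 315).
435 = 3 × 5 × 29
285 = 3 × 5 × 19
315 = 3^2 × 5 × 7
gcd(435, 285, 315) = 3 × 5 = 15.
Total pieces = 435/15 + 285/15 + 315/15 = 29 + 19 + 21 = 69.

69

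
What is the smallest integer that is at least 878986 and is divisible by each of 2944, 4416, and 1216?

1006848

The integer must be a common multiple of 2944, 4416, and 1216, so a multiple of their LCM.
2944 = 2^7 × 23
4416 = 2^6 × 3 × 23
1216 = 2^6 × 19
LCM(2944, 4416, 1216) = 2^7 × 3 × 19 × 23 = 167808.
Smallest multiple of 167808 that is ≥ 878986: ⌈878986/167808⌉ × 167808 = 6 × 167808 = 1006848.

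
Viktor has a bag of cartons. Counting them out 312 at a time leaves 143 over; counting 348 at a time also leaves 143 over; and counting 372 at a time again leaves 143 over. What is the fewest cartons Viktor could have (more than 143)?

N − 143 must be a common multiple of 312, 348, and 372.
312 = 2^3 × 3 × 13
348 = 2^2 × 3 × 29
372 = 2^2 × 3 × 31
LCM(312, 348, 372) = 2^3 × 3 × 13 × 29 × 31 = 280488.
Smallest N > 143 is LCM + 143 = 280488 + 143 = 280631.

280631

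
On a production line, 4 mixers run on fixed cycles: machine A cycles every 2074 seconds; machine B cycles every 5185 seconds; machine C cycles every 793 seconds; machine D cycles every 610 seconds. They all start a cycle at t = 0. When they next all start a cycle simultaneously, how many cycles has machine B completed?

26 cycles

All finish a whole number of cycles simultaneously at t = LCM of the periods.
2074 = 2 × 17 × 61
5185 = 5 × 17 × 61
793 = 13 × 61
610 = 2 × 5 × 61
LCM(2074, 5185, 793, 610) = 2 × 5 × 13 × 17 × 61 = 134810.
Cycles for period 5185: 134810 / 5185 = 26.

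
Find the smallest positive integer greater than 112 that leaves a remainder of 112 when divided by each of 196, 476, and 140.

16772

N − 112 must be a common multiple of 196, 476, and 140.
196 = 2^2 × 7^2
476 = 2^2 × 7 × 17
140 = 2^2 × 5 × 7
LCM(196, 476, 140) = 2^2 × 5 × 7^2 × 17 = 16660.
Smallest N > 112 is LCM + 112 = 16660 + 112 = 16772.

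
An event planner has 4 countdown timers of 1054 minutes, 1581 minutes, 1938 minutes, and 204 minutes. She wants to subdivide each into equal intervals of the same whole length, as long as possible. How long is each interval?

The interval must divide each timer length; the longest such is the gcd.
1054 = 2 × 17 × 31
1581 = 3 × 17 × 31
1938 = 2 × 3 × 17 × 19
204 = 2^2 × 3 × 17
gcd(1054, 1581, 1938, 204) = 17.

17 minutes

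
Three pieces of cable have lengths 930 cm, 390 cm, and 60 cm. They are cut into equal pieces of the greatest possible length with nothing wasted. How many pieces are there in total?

46

Piece length = gcd(930, 390, 60).
930 = 2 × 3 × 5 × 31
390 = 2 × 3 × 5 × 13
60 = 2^2 × 3 × 5
gcd(930, 390, 60) = 2 × 3 × 5 = 30.
Total pieces = 930/30 + 390/30 + 60/30 = 31 + 13 + 2 = 46.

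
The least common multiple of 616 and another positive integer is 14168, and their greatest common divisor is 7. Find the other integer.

gcd × lcm = product of the two integers, so the other integer is (7 × 14168) / 616 = 161.

161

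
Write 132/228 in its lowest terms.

132 = 2^2 × 3 × 11
228 = 2^2 × 3 × 19
gcd(132, 228) = 2^2 × 3 = 12.
Divide numerator and denominator by 12: 132/228 = 11/19.

11/19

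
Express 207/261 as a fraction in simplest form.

23/29

207 = 3^2 × 23
261 = 3^2 × 29
gcd(207, 261) = 3^2 = 9.
Divide numerator and denominator by 9: 207/261 = 23/29.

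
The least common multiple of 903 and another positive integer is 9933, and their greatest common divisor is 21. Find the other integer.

231

gcd × lcm = product of the two integers, so the other integer is (21 × 9933) / 903 = 231.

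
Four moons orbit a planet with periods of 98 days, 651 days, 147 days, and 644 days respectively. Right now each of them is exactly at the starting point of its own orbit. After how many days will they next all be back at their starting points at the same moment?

We need the least common multiple of the intervals.
98 = 2 × 7^2
651 = 3 × 7 × 31
147 = 3 × 7^2
644 = 2^2 × 7 × 23
LCM(98, 651, 147, 644) = 2^2 × 3 × 7^2 × 23 × 31 = 419244.

419244 days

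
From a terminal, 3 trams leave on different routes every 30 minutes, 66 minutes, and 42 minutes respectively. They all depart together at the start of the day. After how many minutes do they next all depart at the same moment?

We need the least common multiple of the intervals.
30 = 2 × 3 × 5
66 = 2 × 3 × 11
42 = 2 × 3 × 7
LCM(30, 66, 42) = 2 × 3 × 5 × 7 × 11 = 2310.

2310 minutes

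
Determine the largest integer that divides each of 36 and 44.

4

36 = 2^2 × 3^2
44 = 2^2 × 11
gcd(36, 44) = 2^2 = 4.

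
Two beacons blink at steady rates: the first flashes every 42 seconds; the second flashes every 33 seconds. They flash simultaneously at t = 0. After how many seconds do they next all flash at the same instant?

462 seconds

The first simultaneous occurrence is after LCM of the individual periods.
42 = 2 × 3 × 7
33 = 3 × 11
LCM(42, 33) = 2 × 3 × 7 × 11 = 462.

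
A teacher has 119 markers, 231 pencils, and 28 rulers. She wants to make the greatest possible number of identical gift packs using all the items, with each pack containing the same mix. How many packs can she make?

The pack count must divide each quantity, so the greatest is gcd(119, 231, 28).
119 = 7 × 17
231 = 3 × 7 × 11
28 = 2^2 × 7
gcd(119, 231, 28) = 7.

7 packs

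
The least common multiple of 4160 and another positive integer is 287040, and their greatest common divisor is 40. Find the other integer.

2760

gcd × lcm = product of the two integers, so the other integer is (40 × 287040) / 4160 = 2760.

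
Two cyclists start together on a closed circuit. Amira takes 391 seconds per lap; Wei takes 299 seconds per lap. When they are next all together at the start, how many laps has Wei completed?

17 laps

They are all back at their starting positions together after one LCM of the periods.
391 = 17 × 23
299 = 13 × 23
LCM(391, 299) = 13 × 17 × 23 = 5083.
Laps for period 299: 5083 / 299 = 17.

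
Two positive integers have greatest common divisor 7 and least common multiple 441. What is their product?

For any two positive integers, gcd × lcm = product = 7 × 441 = 3087.

3087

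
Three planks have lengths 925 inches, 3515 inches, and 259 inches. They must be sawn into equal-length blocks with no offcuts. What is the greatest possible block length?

This is the greatest common divisor of 925, 3515, and 259.
925 = 5^2 × 37
3515 = 5 × 19 × 37
259 = 7 × 37
gcd(925, 3515, 259) = 37.

37 inches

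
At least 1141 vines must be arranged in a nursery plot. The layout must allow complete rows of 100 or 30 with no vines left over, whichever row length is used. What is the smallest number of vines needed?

1200

The number of vines must be a common multiple of 100 and 30, so a multiple of their LCM.
100 = 2^2 × 5^2
30 = 2 × 3 × 5
LCM(100, 30) = 2^2 × 3 × 5^2 = 300.
Smallest multiple of 300 that is ≥ 1141: ⌈1141/300⌉ × 300 = 4 × 300 = 1200.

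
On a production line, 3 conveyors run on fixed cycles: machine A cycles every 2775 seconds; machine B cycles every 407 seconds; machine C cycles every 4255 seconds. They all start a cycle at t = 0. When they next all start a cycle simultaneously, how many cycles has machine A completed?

253 cycles

They are all back at their starting positions together after one LCM of the periods.
2775 = 3 × 5^2 × 37
407 = 11 × 37
4255 = 5 × 23 × 37
LCM(2775, 407, 4255) = 3 × 5^2 × 11 × 23 × 37 = 702075.
Cycles for period 2775: 702075 / 2775 = 253.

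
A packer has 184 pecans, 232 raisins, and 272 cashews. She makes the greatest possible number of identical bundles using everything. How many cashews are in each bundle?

Number of bundles = gcd(184, 232, 272).
184 = 2^3 × 23
232 = 2^3 × 29
272 = 2^4 × 17
gcd(184, 232, 272) = 2^3 = 8.
cashews per bundle = 272 / 8 = 34.

34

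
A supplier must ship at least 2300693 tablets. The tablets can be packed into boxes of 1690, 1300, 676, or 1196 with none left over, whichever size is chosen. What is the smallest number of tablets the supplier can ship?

2332200

The number of tablets must be a common multiple of 1690, 1300, 676, and 1196, so a multiple of their LCM.
1690 = 2 × 5 × 13^2
1300 = 2^2 × 5^2 × 13
676 = 2^2 × 13^2
1196 = 2^2 × 13 × 23
LCM(1690, 1300, 676, 1196) = 2^2 × 5^2 × 13^2 × 23 = 388700.
Smallest multiple of 388700 that is ≥ 2300693: ⌈2300693/388700⌉ × 388700 = 6 × 388700 = 2332200.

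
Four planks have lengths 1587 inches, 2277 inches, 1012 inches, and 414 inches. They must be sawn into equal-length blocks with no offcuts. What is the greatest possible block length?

23 inches

This is the greatest common divisor of 1587, 2277, 1012, and 414.
1587 = 3 × 23^2
2277 = 3^2 × 11 × 23
1012 = 2^2 × 11 × 23
414 = 2 × 3^2 × 23
gcd(1587, 2277, 1012, 414) = 23.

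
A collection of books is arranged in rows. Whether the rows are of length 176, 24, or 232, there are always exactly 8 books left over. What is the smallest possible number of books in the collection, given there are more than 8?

N − 8 must be a common multiple of 176, 24, and 232.
176 = 2^4 × 11
24 = 2^3 × 3
232 = 2^3 × 29
LCM(176, 24, 232) = 2^4 × 3 × 11 × 29 = 15312.
Smallest N > 8 is LCM + 8 = 15312 + 8 = 15320.

15320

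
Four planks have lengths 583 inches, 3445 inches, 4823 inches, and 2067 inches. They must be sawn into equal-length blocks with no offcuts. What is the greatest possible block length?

53 inches

This is the greatest common divisor of 583, 3445, 4823, and 2067.
583 = 11 × 53
3445 = 5 × 13 × 53
4823 = 7 × 13 × 53
2067 = 3 × 13 × 53
gcd(583, 3445, 4823, 2067) = 53.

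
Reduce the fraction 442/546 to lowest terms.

17/21

442 = 2 × 13 × 17
546 = 2 × 3 × 7 × 13
gcd(442, 546) = 2 × 13 = 26.
Divide numerator and denominator by 26: 442/546 = 17/21.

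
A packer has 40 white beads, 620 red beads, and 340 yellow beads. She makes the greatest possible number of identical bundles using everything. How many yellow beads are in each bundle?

Number of bundles = gcd(40, 620, 340).
40 = 2^3 × 5
620 = 2^2 × 5 × 31
340 = 2^2 × 5 × 17
gcd(40, 620, 340) = 2^2 × 5 = 20.
yellow beads per bundle = 340 / 20 = 17.

17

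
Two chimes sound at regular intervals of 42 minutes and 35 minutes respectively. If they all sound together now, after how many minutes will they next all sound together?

210 minutes

The first simultaneous occurrence is after LCM of the individual periods.
42 = 2 × 3 × 7
35 = 5 × 7
LCM(42, 35) = 2 × 3 × 5 × 7 = 210.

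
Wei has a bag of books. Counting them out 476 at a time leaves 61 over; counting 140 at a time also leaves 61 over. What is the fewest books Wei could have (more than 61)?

2441

N − 61 must be a common multiple of 476 and 140.
476 = 2^2 × 7 × 17
140 = 2^2 × 5 × 7
LCM(476, 140) = 2^2 × 5 × 7 × 17 = 2380.
Smallest N > 61 is LCM + 61 = 2380 + 61 = 2441.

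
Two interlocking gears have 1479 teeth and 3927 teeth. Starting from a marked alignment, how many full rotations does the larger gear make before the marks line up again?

The first common completion time is the LCM of the periods.
1479 = 3 × 17 × 29
3927 = 3 × 7 × 11 × 17
LCM(1479, 3927) = 3 × 7 × 11 × 17 × 29 = 113883.
Rotations for period 3927: 113883 / 3927 = 29.

29 rotations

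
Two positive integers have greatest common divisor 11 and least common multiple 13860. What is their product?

152460

For any two positive integers, gcd × lcm = product = 11 × 13860 = 152460.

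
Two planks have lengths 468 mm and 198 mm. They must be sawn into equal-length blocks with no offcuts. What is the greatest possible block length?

18 mm

The block length must divide every plank, so the greatest is gcd(468, 198).
468 = 2^2 × 3^2 × 13
198 = 2 × 3^2 × 11
gcd(468, 198) = 2 × 3^2 = 18.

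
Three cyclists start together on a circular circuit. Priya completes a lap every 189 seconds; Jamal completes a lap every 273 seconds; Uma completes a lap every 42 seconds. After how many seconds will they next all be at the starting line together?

4914 seconds

The first simultaneous occurrence is after LCM of the individual periods.
189 = 3^3 × 7
273 = 3 × 7 × 13
42 = 2 × 3 × 7
LCM(189, 273, 42) = 2 × 3^3 × 7 × 13 = 4914.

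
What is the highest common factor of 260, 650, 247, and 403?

13

260 = 2^2 × 5 × 13
650 = 2 × 5^2 × 13
247 = 13 × 19
403 = 13 × 31
gcd(260, 650, 247, 403) = 13.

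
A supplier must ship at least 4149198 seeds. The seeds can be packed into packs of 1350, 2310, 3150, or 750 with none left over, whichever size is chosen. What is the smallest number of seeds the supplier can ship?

The number of seeds must be a common multiple of 1350, 2310, 3150, and 750, so a multiple of their LCM.
1350 = 2 × 3^3 × 5^2
2310 = 2 × 3 × 5 × 7 × 11
3150 = 2 × 3^2 × 5^2 × 7
750 = 2 × 3 × 5^3
LCM(1350, 2310, 3150, 750) = 2 × 3^3 × 5^3 × 7 × 11 = 519750.
Smallest multiple of 519750 that is ≥ 4149198: ⌈4149198/519750⌉ × 519750 = 8 × 519750 = 4158000.

4158000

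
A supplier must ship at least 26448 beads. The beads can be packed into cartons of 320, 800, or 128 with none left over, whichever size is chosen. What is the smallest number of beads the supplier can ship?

28800

The number of beads must be a common multiple of 320, 800, and 128, so a multiple of their LCM.
320 = 2^6 × 5
800 = 2^5 × 5^2
128 = 2^7
LCM(320, 800, 128) = 2^7 × 5^2 = 3200.
Smallest multiple of 3200 that is ≥ 26448: ⌈26448/3200⌉ × 3200 = 9 × 3200 = 28800.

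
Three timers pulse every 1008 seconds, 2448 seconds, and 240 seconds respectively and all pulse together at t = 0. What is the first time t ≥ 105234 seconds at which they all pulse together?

Joint pulses occur at multiples of LCM(1008, 2448, 240).
1008 = 2^4 × 3^2 × 7
2448 = 2^4 × 3^2 × 17
240 = 2^4 × 3 × 5
LCM(1008, 2448, 240) = 2^4 × 3^2 × 5 × 7 × 17 = 85680.
Smallest multiple of 85680 that is ≥ 105234: ⌈105234/85680⌉ × 85680 = 2 × 85680 = 171360.

171360 seconds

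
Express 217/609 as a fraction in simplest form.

217 = 7 × 31
609 = 3 × 7 × 29
gcd(217, 609) = 7.
Divide numerator and denominator by 7: 217/609 = 31/87.

31/87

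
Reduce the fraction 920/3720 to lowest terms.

23/93

920 = 2^3 × 5 × 23
3720 = 2^3 × 3 × 5 × 31
gcd(920, 3720) = 2^3 × 5 = 40.
Divide numerator and denominator by 40: 920/3720 = 23/93.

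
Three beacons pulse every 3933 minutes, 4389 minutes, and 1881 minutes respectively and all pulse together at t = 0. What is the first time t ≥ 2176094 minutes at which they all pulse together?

2422728 minutes

Joint pulses occur at multiples of LCM(3933, 4389, 1881).
3933 = 3^2 × 19 × 23
4389 = 3 × 7 × 11 × 19
1881 = 3^2 × 11 × 19
LCM(3933, 4389, 1881) = 3^2 × 7 × 11 × 19 × 23 = 302841.
Smallest multiple of 302841 that is ≥ 2176094: ⌈2176094/302841⌉ × 302841 = 8 × 302841 = 2422728.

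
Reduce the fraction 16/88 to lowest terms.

2/11

16 = 2^4
88 = 2^3 × 11
gcd(16, 88) = 2^3 = 8.
Divide numerator and denominator by 8: 16/88 = 2/11.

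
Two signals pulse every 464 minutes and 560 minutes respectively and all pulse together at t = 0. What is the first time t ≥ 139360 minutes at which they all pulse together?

Joint pulses occur at multiples of LCM(464, 560).
464 = 2^4 × 29
560 = 2^4 × 5 × 7
LCM(464, 560) = 2^4 × 5 × 7 × 29 = 16240.
Smallest multiple of 16240 that is ≥ 139360: ⌈139360/16240⌉ × 16240 = 9 × 16240 = 146160.

146160 minutes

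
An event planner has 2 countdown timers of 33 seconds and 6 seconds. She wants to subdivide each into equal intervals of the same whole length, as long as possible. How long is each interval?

3 seconds

The interval must divide each timer length; the longest such is the gcd.
33 = 3 × 11
6 = 2 × 3
gcd(33, 6) = 3.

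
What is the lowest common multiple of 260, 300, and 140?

27300

260 = 2^2 × 5 × 13
300 = 2^2 × 3 × 5^2
140 = 2^2 × 5 × 7
LCM(260, 300, 140) = 2^2 × 3 × 5^2 × 7 × 13 = 27300.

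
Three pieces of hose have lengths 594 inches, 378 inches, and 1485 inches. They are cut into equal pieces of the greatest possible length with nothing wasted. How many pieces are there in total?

Piece length = gcd(594, 378, 1485).
594 = 2 × 3^3 × 11
378 = 2 × 3^3 × 7
1485 = 3^3 × 5 × 11
gcd(594, 378, 1485) = 3^3 = 27.
Total pieces = 594/27 + 378/27 + 1485/27 = 22 + 14 + 55 = 91.

91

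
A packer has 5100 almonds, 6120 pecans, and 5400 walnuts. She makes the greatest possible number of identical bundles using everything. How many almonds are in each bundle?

Number of bundles = gcd(5100, 6120, 5400).
5100 = 2^2 × 3 × 5^2 × 17
6120 = 2^3 × 3^2 × 5 × 17
5400 = 2^3 × 3^3 × 5^2
gcd(5100, 6120, 5400) = 2^2 × 3 × 5 = 60.
almonds per bundle = 5100 / 60 = 85.

85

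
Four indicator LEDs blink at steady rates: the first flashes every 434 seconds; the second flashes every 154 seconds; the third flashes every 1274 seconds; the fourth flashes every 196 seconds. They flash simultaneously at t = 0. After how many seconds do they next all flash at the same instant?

868868 seconds

We need the least common multiple of the intervals.
434 = 2 × 7 × 31
154 = 2 × 7 × 11
1274 = 2 × 7^2 × 13
196 = 2^2 × 7^2
LCM(434, 154, 1274, 196) = 2^2 × 7^2 × 11 × 13 × 31 = 868868.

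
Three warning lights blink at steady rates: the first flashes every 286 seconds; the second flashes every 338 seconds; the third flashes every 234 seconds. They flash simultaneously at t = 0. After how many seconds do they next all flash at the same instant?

They coincide at every common multiple of the periods; the first is the LCM.
286 = 2 × 11 × 13
338 = 2 × 13^2
234 = 2 × 3^2 × 13
LCM(286, 338, 234) = 2 × 3^2 × 11 × 13^2 = 33462.

33462 seconds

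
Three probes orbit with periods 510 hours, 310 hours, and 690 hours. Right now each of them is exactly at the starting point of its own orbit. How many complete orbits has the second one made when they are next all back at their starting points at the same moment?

1173 orbits

The first common completion time is the LCM of the periods.
510 = 2 × 3 × 5 × 17
310 = 2 × 5 × 31
690 = 2 × 3 × 5 × 23
LCM(510, 310, 690) = 2 × 3 × 5 × 17 × 23 × 31 = 363630.
Orbits for period 310: 363630 / 310 = 1173.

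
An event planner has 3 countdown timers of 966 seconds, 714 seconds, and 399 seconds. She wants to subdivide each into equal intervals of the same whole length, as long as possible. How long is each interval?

The interval must divide each timer length; the longest such is the gcd.
966 = 2 × 3 × 7 × 23
714 = 2 × 3 × 7 × 17
399 = 3 × 7 × 19
gcd(966, 714, 399) = 3 × 7 = 21.

21 seconds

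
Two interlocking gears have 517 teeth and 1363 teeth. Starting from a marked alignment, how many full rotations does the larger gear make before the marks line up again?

11 rotations

All finish a whole number of cycles simultaneously at t = LCM of the periods.
517 = 11 × 47
1363 = 29 × 47
LCM(517, 1363) = 11 × 29 × 47 = 14993.
Rotations for period 1363: 14993 / 1363 = 11.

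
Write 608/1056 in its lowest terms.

608 = 2^5 × 19
1056 = 2^5 × 3 × 11
gcd(608, 1056) = 2^5 = 32.
Divide numerator and denominator by 32: 608/1056 = 19/33.

19/33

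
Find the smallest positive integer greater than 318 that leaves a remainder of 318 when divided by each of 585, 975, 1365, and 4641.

N − 318 must be a common multiple of 585, 975, 1365, and 4641.
585 = 3^2 × 5 × 13
975 = 3 × 5^2 × 13
1365 = 3 × 5 × 7 × 13
4641 = 3 × 7 × 13 × 17
LCM(585, 975, 1365, 4641) = 3^2 × 5^2 × 7 × 13 × 17 = 348075.
Smallest N > 318 is LCM + 318 = 348075 + 318 = 348393.

348393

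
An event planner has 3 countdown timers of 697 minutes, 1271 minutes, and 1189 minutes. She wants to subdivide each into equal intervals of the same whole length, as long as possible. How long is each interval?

The interval must divide each timer length; the longest such is the gcd.
697 = 17 × 41
1271 = 31 × 41
1189 = 29 × 41
gcd(697, 1271, 1189) = 41.

41 minutes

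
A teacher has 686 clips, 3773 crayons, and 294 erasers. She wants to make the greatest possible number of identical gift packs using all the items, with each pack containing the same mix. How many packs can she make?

49 packs

The pack count must divide each quantity, so the greatest is gcd(686, 3773, 294).
686 = 2 × 7^3
3773 = 7^3 × 11
294 = 2 × 3 × 7^2
gcd(686, 3773, 294) = 7^2 = 49.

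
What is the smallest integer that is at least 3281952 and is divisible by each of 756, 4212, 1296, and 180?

The integer must be a common multiple of 756, 4212, 1296, and 180, so a multiple of their LCM.
756 = 2^2 × 3^3 × 7
4212 = 2^2 × 3^4 × 13
1296 = 2^4 × 3^4
180 = 2^2 × 3^2 × 5
LCM(756, 4212, 1296, 180) = 2^4 × 3^4 × 5 × 7 × 13 = 589680.
Smallest multiple of 589680 that is ≥ 3281952: ⌈3281952/589680⌉ × 589680 = 6 × 589680 = 3538080.

3538080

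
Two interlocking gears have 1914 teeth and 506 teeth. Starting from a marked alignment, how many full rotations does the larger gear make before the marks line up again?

The first common completion time is the LCM of the periods.
1914 = 2 × 3 × 11 × 29
506 = 2 × 11 × 23
LCM(1914, 506) = 2 × 3 × 11 × 23 × 29 = 44022.
Rotations for period 1914: 44022 / 1914 = 23.

23 rotations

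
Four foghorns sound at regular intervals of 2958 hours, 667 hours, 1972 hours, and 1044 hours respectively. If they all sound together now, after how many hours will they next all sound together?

The first simultaneous occurrence is after LCM of the individual periods.
2958 = 2 × 3 × 17 × 29
667 = 23 × 29
1972 = 2^2 × 17 × 29
1044 = 2^2 × 3^2 × 29
LCM(2958, 667, 1972, 1044) = 2^2 × 3^2 × 17 × 23 × 29 = 408204.

408204 hours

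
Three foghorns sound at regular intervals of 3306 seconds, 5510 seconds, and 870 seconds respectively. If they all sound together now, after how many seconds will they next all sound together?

The first simultaneous occurrence is after LCM of the individual periods.
3306 = 2 × 3 × 19 × 29
5510 = 2 × 5 × 19 × 29
870 = 2 × 3 × 5 × 29
LCM(3306, 5510, 870) = 2 × 3 × 5 × 19 × 29 = 16530.

16530 seconds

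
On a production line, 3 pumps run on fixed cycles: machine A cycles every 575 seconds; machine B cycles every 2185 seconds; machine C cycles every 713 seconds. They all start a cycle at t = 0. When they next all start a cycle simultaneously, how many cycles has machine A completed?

The first common completion time is the LCM of the periods.
575 = 5^2 × 23
2185 = 5 × 19 × 23
713 = 23 × 31
LCM(575, 2185, 713) = 5^2 × 19 × 23 × 31 = 338675.
Cycles for period 575: 338675 / 575 = 589.

589 cycles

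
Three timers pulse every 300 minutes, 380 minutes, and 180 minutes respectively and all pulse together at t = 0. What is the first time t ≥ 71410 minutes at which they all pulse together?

Joint pulses occur at multiples of LCM(300, 380, 180).
300 = 2^2 × 3 × 5^2
380 = 2^2 × 5 × 19
180 = 2^2 × 3^2 × 5
LCM(300, 380, 180) = 2^2 × 3^2 × 5^2 × 19 = 17100.
Smallest multiple of 17100 that is ≥ 71410: ⌈71410/17100⌉ × 17100 = 5 × 17100 = 85500.

85500 minutes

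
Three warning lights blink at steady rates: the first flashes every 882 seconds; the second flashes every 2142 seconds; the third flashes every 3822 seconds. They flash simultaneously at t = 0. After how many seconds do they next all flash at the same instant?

We need the least common multiple of the intervals.
882 = 2 × 3^2 × 7^2
2142 = 2 × 3^2 × 7 × 17
3822 = 2 × 3 × 7^2 × 13
LCM(882, 2142, 3822) = 2 × 3^2 × 7^2 × 13 × 17 = 194922.

194922 seconds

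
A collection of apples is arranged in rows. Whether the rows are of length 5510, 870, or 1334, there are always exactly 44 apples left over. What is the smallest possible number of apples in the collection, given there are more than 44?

N − 44 must be a common multiple of 5510, 870, and 1334.
5510 = 2 × 5 × 19 × 29
870 = 2 × 3 × 5 × 29
1334 = 2 × 23 × 29
LCM(5510, 870, 1334) = 2 × 3 × 5 × 19 × 23 × 29 = 380190.
Smallest N > 44 is LCM + 44 = 380190 + 44 = 380234.

380234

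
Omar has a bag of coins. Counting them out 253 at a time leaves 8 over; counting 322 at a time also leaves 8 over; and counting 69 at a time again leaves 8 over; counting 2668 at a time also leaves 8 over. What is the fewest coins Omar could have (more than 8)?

N − 8 must be a common multiple of 253, 322, 69, and 2668.
253 = 11 × 23
322 = 2 × 7 × 23
69 = 3 × 23
2668 = 2^2 × 23 × 29
LCM(253, 322, 69, 2668) = 2^2 × 3 × 7 × 11 × 23 × 29 = 616308.
Smallest N > 8 is LCM + 8 = 616308 + 8 = 616316.

616316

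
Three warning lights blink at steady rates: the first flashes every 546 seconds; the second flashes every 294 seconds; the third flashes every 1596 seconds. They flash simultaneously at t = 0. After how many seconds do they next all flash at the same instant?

The first simultaneous occurrence is after LCM of the individual periods.
546 = 2 × 3 × 7 × 13
294 = 2 × 3 × 7^2
1596 = 2^2 × 3 × 7 × 19
LCM(546, 294, 1596) = 2^2 × 3 × 7^2 × 13 × 19 = 145236.

145236 seconds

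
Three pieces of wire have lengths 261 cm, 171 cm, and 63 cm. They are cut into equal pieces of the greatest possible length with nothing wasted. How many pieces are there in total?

Piece length = gcd(261, 171, 63).
261 = 3^2 × 29
171 = 3^2 × 19
63 = 3^2 × 7
gcd(261, 171, 63) = 3^2 = 9.
Total pieces = 261/9 + 171/9 + 63/9 = 29 + 19 + 7 = 55.

55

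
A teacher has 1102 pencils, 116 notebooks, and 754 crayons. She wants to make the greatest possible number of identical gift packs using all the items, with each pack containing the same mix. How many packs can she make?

The pack count must divide each quantity, so the greatest is gcd(1102, 116, 754).
1102 = 2 × 19 × 29
116 = 2^2 × 29
754 = 2 × 13 × 29
gcd(1102, 116, 754) = 2 × 29 = 58.

58 packs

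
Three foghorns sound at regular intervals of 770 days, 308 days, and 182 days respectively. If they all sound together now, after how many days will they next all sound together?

They coincide at every common multiple of the periods; the first is the LCM.
770 = 2 × 5 × 7 × 11
308 = 2^2 × 7 × 11
182 = 2 × 7 × 13
LCM(770, 308, 182) = 2^2 × 5 × 7 × 11 × 13 = 20020.

20020 days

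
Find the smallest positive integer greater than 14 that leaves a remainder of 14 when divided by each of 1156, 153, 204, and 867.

10418

N − 14 must be a common multiple of 1156, 153, 204, and 867.
1156 = 2^2 × 17^2
153 = 3^2 × 17
204 = 2^2 × 3 × 17
867 = 3 × 17^2
LCM(1156, 153, 204, 867) = 2^2 × 3^2 × 17^2 = 10404.
Smallest N > 14 is LCM + 14 = 10404 + 14 = 10418.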